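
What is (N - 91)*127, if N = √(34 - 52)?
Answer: -11557 + 381*I*√2 ≈ -11557.0 + 538.82*I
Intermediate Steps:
N = 3*I*√2 (N = √(-18) = 3*I*√2 ≈ 4.2426*I)
(N - 91)*127 = (3*I*√2 - 91)*127 = (-91 + 3*I*√2)*127 = -11557 + 381*I*√2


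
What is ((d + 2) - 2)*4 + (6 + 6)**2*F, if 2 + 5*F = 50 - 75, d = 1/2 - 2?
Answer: -3918/5 ≈ -783.60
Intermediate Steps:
d = -3/2 (d = 1/2 - 2 = -3/2 ≈ -1.5000)
F = -27/5 (F = -2/5 + (50 - 75)/5 = -2/5 + (1/5)*(-25) = -2/5 - 5 = -27/5 ≈ -5.4000)
((d + 2) - 2)*4 + (6 + 6)**2*F = ((-3/2 + 2) - 2)*4 + (6 + 6)**2*(-27/5) = (1/2 - 2)*4 + 12**2*(-27/5) = -3/2*4 + 144*(-27/5) = -6 - 3888/5 = -3918/5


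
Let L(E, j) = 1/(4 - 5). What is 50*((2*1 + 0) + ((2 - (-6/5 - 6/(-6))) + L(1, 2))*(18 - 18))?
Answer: 100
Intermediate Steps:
L(E, j) = -1 (L(E, j) = 1/(-1) = -1)
50*((2*1 + 0) + ((2 - (-6/5 - 6/(-6))) + L(1, 2))*(18 - 18)) = 50*((2*1 + 0) + ((2 - (-6/5 - 6/(-6))) - 1)*(18 - 18)) = 50*((2 + 0) + ((2 - (-6*⅕ - 6*(-⅙))) - 1)*0) = 50*(2 + ((2 - (-6/5 + 1)) - 1)*0) = 50*(2 + ((2 - 1*(-⅕)) - 1)*0) = 50*(2 + ((2 + ⅕) - 1)*0) = 50*(2 + (11/5 - 1)*0) = 50*(2 + (6/5)*0) = 50*(2 + 0) = 50*2 = 100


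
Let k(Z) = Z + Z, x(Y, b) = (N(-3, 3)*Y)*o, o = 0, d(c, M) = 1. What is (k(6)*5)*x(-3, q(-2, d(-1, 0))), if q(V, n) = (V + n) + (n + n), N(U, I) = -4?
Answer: 0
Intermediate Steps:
q(V, n) = V + 3*n (q(V, n) = (V + n) + 2*n = V + 3*n)
x(Y, b) = 0 (x(Y, b) = -4*Y*0 = 0)
k(Z) = 2*Z
(k(6)*5)*x(-3, q(-2, d(-1, 0))) = ((2*6)*5)*0 = (12*5)*0 = 60*0 = 0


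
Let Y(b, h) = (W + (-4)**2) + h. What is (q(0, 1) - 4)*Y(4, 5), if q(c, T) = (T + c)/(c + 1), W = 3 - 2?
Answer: -66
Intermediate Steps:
W = 1
Y(b, h) = 17 + h (Y(b, h) = (1 + (-4)**2) + h = (1 + 16) + h = 17 + h)
q(c, T) = (T + c)/(1 + c)
(q(0, 1) - 4)*Y(4, 5) = ((1 + 0)/(1 + 0) - 4)*(17 + 5) = (1/1 - 4)*22 = (1*1 - 4)*22 = (1 - 4)*22 = -3*22 = -66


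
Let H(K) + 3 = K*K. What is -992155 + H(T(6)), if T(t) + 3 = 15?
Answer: -992014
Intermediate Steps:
T(t) = 12 (T(t) = -3 + 15 = 12)
H(K) = -3 + K² (H(K) = -3 + K*K = -3 + K²)
-992155 + H(T(6)) = -992155 + (-3 + 12²) = -992155 + (-3 + 144) = -992155 + 141 = -992014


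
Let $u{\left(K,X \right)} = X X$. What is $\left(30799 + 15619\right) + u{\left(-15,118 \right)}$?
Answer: $60342$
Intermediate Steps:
$u{\left(K,X \right)} = X^{2}$
$\left(30799 + 15619\right) + u{\left(-15,118 \right)} = \left(30799 + 15619\right) + 118^{2} = 46418 + 13924 = 60342$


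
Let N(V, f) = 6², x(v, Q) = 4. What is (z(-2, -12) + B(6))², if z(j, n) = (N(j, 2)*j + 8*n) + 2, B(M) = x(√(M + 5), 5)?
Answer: 26244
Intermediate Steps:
N(V, f) = 36
B(M) = 4
z(j, n) = 2 + 8*n + 36*j (z(j, n) = (36*j + 8*n) + 2 = (8*n + 36*j) + 2 = 2 + 8*n + 36*j)
(z(-2, -12) + B(6))² = ((2 + 8*(-12) + 36*(-2)) + 4)² = ((2 - 96 - 72) + 4)² = (-166 + 4)² = (-162)² = 26244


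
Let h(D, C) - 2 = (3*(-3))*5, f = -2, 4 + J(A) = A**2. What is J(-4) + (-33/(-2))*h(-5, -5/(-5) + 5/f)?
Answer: -1395/2 ≈ -697.50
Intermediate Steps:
J(A) = -4 + A**2
h(D, C) = -43 (h(D, C) = 2 + (3*(-3))*5 = 2 - 9*5 = 2 - 45 = -43)
J(-4) + (-33/(-2))*h(-5, -5/(-5) + 5/f) = (-4 + (-4)**2) - 33/(-2)*(-43) = (-4 + 16) - 33*(-1/2)*(-43) = 12 + (33/2)*(-43) = 12 - 1419/2 = -1395/2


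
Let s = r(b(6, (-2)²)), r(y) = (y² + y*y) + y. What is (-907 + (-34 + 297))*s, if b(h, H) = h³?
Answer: -60232032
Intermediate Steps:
r(y) = y + 2*y² (r(y) = (y² + y²) + y = 2*y² + y = y + 2*y²)
s = 93528 (s = 6³*(1 + 2*6³) = 216*(1 + 2*216) = 216*(1 + 432) = 216*433 = 93528)
(-907 + (-34 + 297))*s = (-907 + (-34 + 297))*93528 = (-907 + 263)*93528 = -644*93528 = -60232032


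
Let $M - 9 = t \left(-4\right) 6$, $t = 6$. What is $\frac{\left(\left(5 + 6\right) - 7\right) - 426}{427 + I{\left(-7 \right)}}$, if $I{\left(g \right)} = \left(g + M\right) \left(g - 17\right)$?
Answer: $- \frac{422}{3835} \approx -0.11004$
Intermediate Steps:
$M = -135$ ($M = 9 + 6 \left(-4\right) 6 = 9 - 144 = -135$)
$I{\left(g \right)} = \left(-135 + g\right) \left(-17 + g\right)$ ($I{\left(g \right)} = \left(g - 135\right) \left(g - 17\right) = \left(-135 + g\right) \left(-17 + g\right)$)
$\frac{\left(\left(5 + 6\right) - 7\right) - 426}{427 + I{\left(-7 \right)}} = \frac{\left(\left(5 + 6\right) - 7\right) - 426}{427 + \left(2295 + \left(-7\right)^{2} - -1064\right)} = \frac{\left(11 - 7\right) - 426}{427 + \left(2295 + 49 + 1064\right)} = \frac{4 - 426}{427 + 3408} = - \frac{422}{3835}$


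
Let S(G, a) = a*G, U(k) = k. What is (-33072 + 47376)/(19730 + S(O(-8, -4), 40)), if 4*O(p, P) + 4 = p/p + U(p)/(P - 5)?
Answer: 32184/44345 ≈ 0.72576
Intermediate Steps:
O(p, P) = -¾ + p/(4*(-5 + P)) (O(p, P) = -1 + (p/p + p/(P - 5))/4 = -1 + (1 + p/(-5 + P))/4 = -1 + (¼ + p/(4*(-5 + P))) = -¾ + p/(4*(-5 + P)))
S(G, a) = G*a
(-33072 + 47376)/(19730 + S(O(-8, -4), 40)) = (-33072 + 47376)/(19730 + ((15 - 8 - 3*(-4))/(4*(-5 - 4)))*40) = 14304/(19730 + ((¼)*(15 - 8 + 12)/(-9))*40) = 14304/(19730 + ((¼)*(-⅑)*19)*40) = 14304/(19730 - 19/36*40) = 14304/(19730 - 190/9) = 14304/(177380/9) = 14304*(9/177380) = 32184/44345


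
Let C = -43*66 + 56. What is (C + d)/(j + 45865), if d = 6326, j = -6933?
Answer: 886/9733 ≈ 0.091030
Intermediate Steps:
C = -2782 (C = -2838 + 56 = -2782)
(C + d)/(j + 45865) = (-2782 + 6326)/(-6933 + 45865) = 3544/38932 = 3544*(1/38932) = 886/9733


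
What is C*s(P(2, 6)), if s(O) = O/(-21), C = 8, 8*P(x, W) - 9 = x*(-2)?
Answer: -5/21 ≈ -0.23810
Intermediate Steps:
P(x, W) = 9/8 - x/4 (P(x, W) = 9/8 + (x*(-2))/8 = 9/8 + (-2*x)/8 = 9/8 - x/4)
s(O) = -O/21 (s(O) = O*(-1/21) = -O/21)
C*s(P(2, 6)) = 8*(-(9/8 - ¼*2)/21) = 8*(-(9/8 - ½)/21) = 8*(-1/21*5/8) = 8*(-5/168) = -5/21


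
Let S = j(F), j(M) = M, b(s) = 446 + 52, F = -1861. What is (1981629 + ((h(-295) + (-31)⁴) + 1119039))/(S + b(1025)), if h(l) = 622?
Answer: -4024811/1363 ≈ -2952.9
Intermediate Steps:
b(s) = 498
S = -1861
(1981629 + ((h(-295) + (-31)⁴) + 1119039))/(S + b(1025)) = (1981629 + ((622 + (-31)⁴) + 1119039))/(-1861 + 498) = (1981629 + ((622 + 923521) + 1119039))/(-1363) = (1981629 + (924143 + 1119039))*(-1/1363) = (1981629 + 2043182)*(-1/1363) = 4024811*(-1/1363) = -4024811/1363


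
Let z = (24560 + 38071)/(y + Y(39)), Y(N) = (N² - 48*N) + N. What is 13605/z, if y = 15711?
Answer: 23278155/6959 ≈ 3345.0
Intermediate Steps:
Y(N) = N² - 47*N
z = 6959/1711 (z = (24560 + 38071)/(15711 + 39*(-47 + 39)) = 62631/(15711 + 39*(-8)) = 62631/(15711 - 312) = 62631/15399 = 62631*(1/15399) = 6959/1711 ≈ 4.0672)
13605/z = 13605/(6959/1711) = 13605*(1711/6959) = 23278155/6959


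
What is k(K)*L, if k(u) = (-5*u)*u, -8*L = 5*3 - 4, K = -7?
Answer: 2695/8 ≈ 336.88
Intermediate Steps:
L = -11/8 (L = -(5*3 - 4)/8 = -(15 - 4)/8 = -1/8*11 = -11/8 ≈ -1.3750)
k(u) = -5*u**2
k(K)*L = -5*(-7)**2*(-11/8) = -5*49*(-11/8) = -245*(-11/8) = 2695/8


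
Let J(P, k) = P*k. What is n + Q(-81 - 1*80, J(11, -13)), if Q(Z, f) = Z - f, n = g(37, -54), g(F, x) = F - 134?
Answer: -115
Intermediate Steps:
g(F, x) = -134 + F
n = -97 (n = -134 + 37 = -97)
n + Q(-81 - 1*80, J(11, -13)) = -97 + ((-81 - 1*80) - 11*(-13)) = -97 + ((-81 - 80) - 1*(-143)) = -97 + (-161 + 143) = -97 - 18 = -115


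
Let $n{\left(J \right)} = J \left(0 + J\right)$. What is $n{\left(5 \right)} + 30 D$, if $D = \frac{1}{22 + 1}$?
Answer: $\frac{605}{23} \approx 26.304$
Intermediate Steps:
$D = \frac{1}{23} \approx 0.043478$
$n{\left(J \right)} = J^{2}$ ($n{\left(J \right)} = J J = J^{2}$)
$n{\left(5 \right)} + 30 D = 5^{2} + 30 \cdot \frac{1}{23} = 25 + \frac{30}{23} = \frac{605}{23}$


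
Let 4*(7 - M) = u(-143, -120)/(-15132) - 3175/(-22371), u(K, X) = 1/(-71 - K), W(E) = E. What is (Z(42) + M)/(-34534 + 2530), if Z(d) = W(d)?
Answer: -1591235489345/1040057200885248 ≈ -0.0015300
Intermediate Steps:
Z(d) = d
M = 226331026241/32497725312 (M = 7 - (-1/(71 - 143)/(-15132) - 3175/(-22371))/4 = 7 - (-1/(-72)*(-1/15132) - 3175*(-1/22371))/4 = 7 - (-1*(-1/72)*(-1/15132) + 3175/22371)/4 = 7 - ((1/72)*(-1/15132) + 3175/22371)/4 = 7 - (-1/1089504 + 3175/22371)/4 = 7 - 1/4*1153050943/8124431328 = 7 - 1153050943/32497725312 = 226331026241/32497725312 ≈ 6.9645)
(Z(42) + M)/(-34534 + 2530) = (42 + 226331026241/32497725312)/(-34534 + 2530) = (1591235489345/32497725312)/(-32004) = (1591235489345/32497725312)*(-1/32004) = -1591235489345/1040057200885248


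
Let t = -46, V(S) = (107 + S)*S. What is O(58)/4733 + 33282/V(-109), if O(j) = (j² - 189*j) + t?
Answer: 77928657/515897 ≈ 151.05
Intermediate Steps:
V(S) = S*(107 + S)
O(j) = -46 + j² - 189*j (O(j) = (j² - 189*j) - 46 = -46 + j² - 189*j)
O(58)/4733 + 33282/V(-109) = (-46 + 58² - 189*58)/4733 + 33282/((-109*(107 - 109))) = (-46 + 3364 - 10962)*(1/4733) + 33282/((-109*(-2))) = -7644*1/4733 + 33282/218 = -7644/4733 + 33282*(1/218) = -7644/4733 + 16641/109 = 77928657/515897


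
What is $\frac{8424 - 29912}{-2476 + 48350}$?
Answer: $- \frac{10744}{22937} \approx -0.46841$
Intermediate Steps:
$\frac{8424 - 29912}{-2476 + 48350} = - \frac{21488}{45874} = \left(-21488\right) \frac{1}{45874} = - \frac{10744}{22937}$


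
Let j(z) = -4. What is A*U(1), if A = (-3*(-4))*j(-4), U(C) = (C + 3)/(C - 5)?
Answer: 48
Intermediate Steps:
U(C) = (3 + C)/(-5 + C)
A = -48 (A = -3*(-4)*(-4) = 12*(-4) = -48)
A*U(1) = -48*(3 + 1)/(-5 + 1) = -48*4/(-4) = -(-12)*4 = -48*(-1) = 48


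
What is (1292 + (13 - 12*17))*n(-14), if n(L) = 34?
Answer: 37434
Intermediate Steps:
(1292 + (13 - 12*17))*n(-14) = (1292 + (13 - 12*17))*34 = (1292 + (13 - 204))*34 = (1292 - 191)*34 = 1101*34 = 37434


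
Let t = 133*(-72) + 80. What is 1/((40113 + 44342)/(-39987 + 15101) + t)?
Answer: -24886/236401911 ≈ -0.00010527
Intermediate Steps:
t = -9496 (t = -9576 + 80 = -9496)
1/((40113 + 44342)/(-39987 + 15101) + t) = 1/((40113 + 44342)/(-39987 + 15101) - 9496) = 1/(84455/(-24886) - 9496) = 1/(84455*(-1/24886) - 9496) = 1/(-84455/24886 - 9496) = 1/(-236401911/24886) = -24886/236401911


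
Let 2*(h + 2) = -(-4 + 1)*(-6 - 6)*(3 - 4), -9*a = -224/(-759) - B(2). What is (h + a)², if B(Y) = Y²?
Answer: 12568203664/46662561 ≈ 269.34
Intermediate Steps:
a = 2812/6831 (a = -(-224/(-759) - 1*2²)/9 = -(-224*(-1/759) - 1*4)/9 = -(224/759 - 4)/9 = -⅑*(-2812/759) = 2812/6831 ≈ 0.41165)
h = 16 (h = -2 + (-(-4 + 1)*(-6 - 6)*(3 - 4))/2 = -2 + (-(-3*(-12))*(-1))/2 = -2 + (-36*(-1))/2 = -2 + (-1*(-36))/2 = -2 + (½)*36 = -2 + 18 = 16)
(h + a)² = (16 + 2812/6831)² = (112108/6831)² = 12568203664/46662561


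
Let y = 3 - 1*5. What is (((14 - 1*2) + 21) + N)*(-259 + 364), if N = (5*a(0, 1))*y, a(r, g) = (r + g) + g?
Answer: 1365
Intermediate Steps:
y = -2 (y = 3 - 5 = -2)
a(r, g) = r + 2*g (a(r, g) = (g + r) + g = r + 2*g)
N = -20 (N = (5*(0 + 2*1))*(-2) = (5*(0 + 2))*(-2) = (5*2)*(-2) = 10*(-2) = -20)
(((14 - 1*2) + 21) + N)*(-259 + 364) = (((14 - 1*2) + 21) - 20)*(-259 + 364) = (((14 - 2) + 21) - 20)*105 = ((12 + 21) - 20)*105 = (33 - 20)*105 = 13*105 = 1365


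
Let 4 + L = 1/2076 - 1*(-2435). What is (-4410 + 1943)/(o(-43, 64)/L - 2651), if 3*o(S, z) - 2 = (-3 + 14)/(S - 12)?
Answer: 62251747595/66894757807 ≈ 0.93059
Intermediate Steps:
o(S, z) = ⅔ + 11/(3*(-12 + S)) (o(S, z) = ⅔ + ((-3 + 14)/(S - 12))/3 = ⅔ + (11/(-12 + S))/3 = ⅔ + 11/(3*(-12 + S)))
L = 5046757/2076 (L = -4 + (1/2076 - 1*(-2435)) = -4 + (1/2076 + 2435) = -4 + 5055061/2076 = 5046757/2076 ≈ 2431.0)
(-4410 + 1943)/(o(-43, 64)/L - 2651) = (-4410 + 1943)/(((-13 + 2*(-43))/(3*(-12 - 43)))/(5046757/2076) - 2651) = -2467/(((⅓)*(-13 - 86)/(-55))*(2076/5046757) - 2651) = -2467/(((⅓)*(-1/55)*(-99))*(2076/5046757) - 2651) = -2467/((⅗)*(2076/5046757) - 2651) = -2467/(6228/25233785 - 2651) = -2467/(-66894757807/25233785) = -2467*(-25233785/66894757807) = 62251747595/66894757807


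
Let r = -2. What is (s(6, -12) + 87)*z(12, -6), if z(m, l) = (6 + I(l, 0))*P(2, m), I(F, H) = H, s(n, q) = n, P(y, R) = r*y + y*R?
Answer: 11160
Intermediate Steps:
P(y, R) = -2*y + R*y (P(y, R) = -2*y + y*R = -2*y + R*y)
z(m, l) = -24 + 12*m (z(m, l) = (6 + 0)*(2*(-2 + m)) = 6*(-4 + 2*m) = -24 + 12*m)
(s(6, -12) + 87)*z(12, -6) = (6 + 87)*(-24 + 12*12) = 93*(-24 + 144) = 93*120 = 11160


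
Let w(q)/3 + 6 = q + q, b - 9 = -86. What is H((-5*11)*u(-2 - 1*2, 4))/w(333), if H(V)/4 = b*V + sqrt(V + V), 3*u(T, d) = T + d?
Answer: 0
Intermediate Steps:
b = -77 (b = 9 - 86 = -77)
w(q) = -18 + 6*q (w(q) = -18 + 3*(q + q) = -18 + 3*(2*q) = -18 + 6*q)
u(T, d) = T/3 + d/3 (u(T, d) = (T + d)/3 = T/3 + d/3)
H(V) = -308*V + 4*sqrt(2)*sqrt(V) (H(V) = 4*(-77*V + sqrt(V + V)) = 4*(-77*V + sqrt(2*V)) = 4*(-77*V + sqrt(2)*sqrt(V)) = -308*V + 4*sqrt(2)*sqrt(V))
H((-5*11)*u(-2 - 1*2, 4))/w(333) = (-308*(-5*11)*((-2 - 1*2)/3 + (1/3)*4) + 4*sqrt(2)*sqrt((-5*11)*((-2 - 1*2)/3 + (1/3)*4)))/(-18 + 6*333) = (-(-16940)*((-2 - 2)/3 + 4/3) + 4*sqrt(2)*sqrt(-55*((-2 - 2)/3 + 4/3)))/(-18 + 1998) = (-(-16940)*((1/3)*(-4) + 4/3) + 4*sqrt(2)*sqrt(-55*((1/3)*(-4) + 4/3)))/1980 = (-(-16940)*(-4/3 + 4/3) + 4*sqrt(2)*sqrt(-55*(-4/3 + 4/3)))*(1/1980) = (-(-16940)*0 + 4*sqrt(2)*sqrt(-55*0))*(1/1980) = (-308*0 + 4*sqrt(2)*sqrt(0))*(1/1980) = (0 + 4*sqrt(2)*0)*(1/1980) = (0 + 0)*(1/1980) = 0*(1/1980) = 0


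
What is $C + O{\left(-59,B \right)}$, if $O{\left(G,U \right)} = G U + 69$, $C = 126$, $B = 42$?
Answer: $-2283$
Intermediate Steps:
$O{\left(G,U \right)} = 69 + G U$
$C + O{\left(-59,B \right)} = 126 + \left(69 - 2478\right) = 126 - 2409 = -2283$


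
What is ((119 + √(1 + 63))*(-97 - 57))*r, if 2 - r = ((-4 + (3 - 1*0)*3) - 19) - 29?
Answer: -880110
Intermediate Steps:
r = 45 (r = 2 - (((-4 + (3 - 1*0)*3) - 19) - 29) = 2 - (((-4 + (3 + 0)*3) - 19) - 29) = 2 - (((-4 + 3*3) - 19) - 29) = 2 - (((-4 + 9) - 19) - 29) = 2 - ((5 - 19) - 29) = 2 - (-14 - 29) = 2 - 1*(-43) = 2 + 43 = 45)
((119 + √(1 + 63))*(-97 - 57))*r = ((119 + √(1 + 63))*(-97 - 57))*45 = ((119 + √64)*(-154))*45 = ((119 + 8)*(-154))*45 = (127*(-154))*45 = -19558*45 = -880110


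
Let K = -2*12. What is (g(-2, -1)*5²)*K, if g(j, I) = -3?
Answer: 1800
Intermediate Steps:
K = -24
(g(-2, -1)*5²)*K = -3*5²*(-24) = -3*25*(-24) = -75*(-24) = 1800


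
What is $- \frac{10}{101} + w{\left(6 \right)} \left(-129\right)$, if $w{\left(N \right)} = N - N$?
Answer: $- \frac{10}{101} \approx -0.09901$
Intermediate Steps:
$w{\left(N \right)} = 0$
$- \frac{10}{101} + w{\left(6 \right)} \left(-129\right) = - \frac{10}{101} + 0 \left(-129\right) = \left(-10\right) \frac{1}{101} + 0 = - \frac{10}{101} + 0 = - \frac{10}{101}$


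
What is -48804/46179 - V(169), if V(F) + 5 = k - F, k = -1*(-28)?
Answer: 318730/2199 ≈ 144.94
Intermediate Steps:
k = 28
V(F) = 23 - F (V(F) = -5 + (28 - F) = 23 - F)
-48804/46179 - V(169) = -48804/46179 - (23 - 1*169) = -48804*1/46179 - (23 - 169) = -2324/2199 - 1*(-146) = -2324/2199 + 146 = 318730/2199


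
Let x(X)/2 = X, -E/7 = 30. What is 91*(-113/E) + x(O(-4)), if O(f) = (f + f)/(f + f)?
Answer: 1529/30 ≈ 50.967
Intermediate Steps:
E = -210 (E = -7*30 = -210)
O(f) = 1 (O(f) = (2*f)/((2*f)) = (2*f)*(1/(2*f)) = 1)
x(X) = 2*X
91*(-113/E) + x(O(-4)) = 91*(-113/(-210)) + 2*1 = 91*(-113*(-1/210)) + 2 = 91*(113/210) + 2 = 1469/30 + 2 = 1529/30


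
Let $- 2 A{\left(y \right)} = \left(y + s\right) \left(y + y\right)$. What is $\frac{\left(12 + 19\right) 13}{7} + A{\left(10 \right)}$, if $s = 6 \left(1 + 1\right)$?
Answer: $- \frac{1137}{7} \approx -162.43$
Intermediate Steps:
$s = 12$ ($s = 6 \cdot 2 = 12$)
$A{\left(y \right)} = - y \left(12 + y\right)$ ($A{\left(y \right)} = - \frac{\left(y + 12\right) \left(y + y\right)}{2} = - \frac{\left(12 + y\right) 2 y}{2} = - \frac{2 y \left(12 + y\right)}{2} = - y \left(12 + y\right)$)
$\frac{\left(12 + 19\right) 13}{7} + A{\left(10 \right)} = \frac{\left(12 + 19\right) 13}{7} - 10 \left(12 + 10\right) = \frac{31 \cdot 13}{7} - 10 \cdot 22 = \frac{1}{7} \cdot 403 - 220 = \frac{403}{7} - 220 = - \frac{1137}{7}$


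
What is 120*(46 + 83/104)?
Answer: 73005/13 ≈ 5615.8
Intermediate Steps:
120*(46 + 83/104) = 120*(4867/104) = 73005/13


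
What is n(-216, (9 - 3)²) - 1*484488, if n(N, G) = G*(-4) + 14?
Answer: -484618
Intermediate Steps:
n(N, G) = 14 - 4*G (n(N, G) = -4*G + 14 = 14 - 4*G)
n(-216, (9 - 3)²) - 1*484488 = (14 - 4*(9 - 3)²) - 1*484488 = (14 - 4*6²) - 484488 = (14 - 4*36) - 484488 = (14 - 144) - 484488 = -130 - 484488 = -484618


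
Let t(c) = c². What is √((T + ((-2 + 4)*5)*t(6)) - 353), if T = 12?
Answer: √19 ≈ 4.3589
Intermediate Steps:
√((T + ((-2 + 4)*5)*t(6)) - 353) = √((12 + ((-2 + 4)*5)*6²) - 353) = √((12 + (2*5)*36) - 353) = √((12 + 10*36) - 353) = √((12 + 360) - 353) = √(372 - 353) = √19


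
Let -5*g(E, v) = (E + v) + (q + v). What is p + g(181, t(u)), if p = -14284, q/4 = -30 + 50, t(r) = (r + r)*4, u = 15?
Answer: -71921/5 ≈ -14384.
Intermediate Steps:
t(r) = 8*r (t(r) = (2*r)*4 = 8*r)
q = 80 (q = 4*(-30 + 50) = 4*20 = 80)
g(E, v) = -16 - 2*v/5 - E/5 (g(E, v) = -((E + v) + (80 + v))/5 = -(80 + E + 2*v)/5 = -16 - 2*v/5 - E/5)
p + g(181, t(u)) = -14284 + (-16 - 16*15/5 - ⅕*181) = -14284 + (-16 - ⅖*120 - 181/5) = -14284 + (-16 - 48 - 181/5) = -14284 - 501/5 = -71921/5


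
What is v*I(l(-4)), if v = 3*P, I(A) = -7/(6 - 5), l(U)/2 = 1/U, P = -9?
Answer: 189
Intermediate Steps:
l(U) = 2/U (l(U) = 2*(1/U) = 2/U)
I(A) = -7 (I(A) = -7/1 = 1*(-7) = -7)
v = -27 (v = 3*(-9) = -27)
v*I(l(-4)) = -27*(-7) = 189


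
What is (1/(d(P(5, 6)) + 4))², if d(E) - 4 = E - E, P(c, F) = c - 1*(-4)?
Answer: 1/64 ≈ 0.015625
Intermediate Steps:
P(c, F) = 4 + c (P(c, F) = c + 4 = 4 + c)
d(E) = 4 (d(E) = 4 + (E - E) = 4 + 0 = 4)
(1/(d(P(5, 6)) + 4))² = (1/(4 + 4))² = (1/8)² = (⅛)² = 1/64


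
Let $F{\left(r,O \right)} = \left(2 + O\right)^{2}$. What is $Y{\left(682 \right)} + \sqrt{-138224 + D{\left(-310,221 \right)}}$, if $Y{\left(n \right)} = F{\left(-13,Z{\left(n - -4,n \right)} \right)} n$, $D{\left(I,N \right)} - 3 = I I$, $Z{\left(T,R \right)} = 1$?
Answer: $6138 + i \sqrt{42121} \approx 6138.0 + 205.23 i$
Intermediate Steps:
$D{\left(I,N \right)} = 3 + I^{2}$ ($D{\left(I,N \right)} = 3 + I I = 3 + I^{2}$)
$Y{\left(n \right)} = 9 n$ ($Y{\left(n \right)} = \left(2 + 1\right)^{2} n = 3^{2} n = 9 n$)
$Y{\left(682 \right)} + \sqrt{-138224 + D{\left(-310,221 \right)}} = 9 \cdot 682 + \sqrt{-138224 + \left(3 + \left(-310\right)^{2}\right)} = 6138 + \sqrt{-138224 + \left(3 + 96100\right)} = 6138 + \sqrt{-138224 + 96103} = 6138 + \sqrt{-42121} = 6138 + i \sqrt{42121}$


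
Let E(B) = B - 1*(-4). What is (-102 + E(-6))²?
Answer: 10816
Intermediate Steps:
E(B) = 4 + B (E(B) = B + 4 = 4 + B)
(-102 + E(-6))² = (-102 + (4 - 6))² = (-102 - 2)² = (-104)² = 10816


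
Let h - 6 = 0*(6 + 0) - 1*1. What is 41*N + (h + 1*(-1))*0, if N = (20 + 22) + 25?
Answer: 2747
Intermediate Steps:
h = 5 (h = 6 + (0*(6 + 0) - 1*1) = 6 + (0*6 - 1) = 6 + (0 - 1) = 6 - 1 = 5)
N = 67 (N = 42 + 25 = 67)
41*N + (h + 1*(-1))*0 = 41*67 + (5 + 1*(-1))*0 = 2747 + (5 - 1)*0 = 2747 + 4*0 = 2747 + 0 = 2747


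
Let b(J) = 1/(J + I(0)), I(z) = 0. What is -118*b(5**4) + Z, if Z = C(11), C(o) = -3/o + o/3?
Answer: 66106/20625 ≈ 3.2051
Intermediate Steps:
C(o) = -3/o + o/3 (C(o) = -3/o + o*(1/3) = -3/o + o/3)
Z = 112/33 (Z = -3/11 + (1/3)*11 = -3*1/11 + 11/3 = -3/11 + 11/3 = 112/33 ≈ 3.3939)
b(J) = 1/J (b(J) = 1/(J + 0) = 1/J)
-118*b(5**4) + Z = -118/(5**4) + 112/33 = -118/625 + 112/33 = 66106/20625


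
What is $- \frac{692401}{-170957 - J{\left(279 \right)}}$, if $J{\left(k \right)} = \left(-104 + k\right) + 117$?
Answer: $\frac{692401}{171249} \approx 4.0432$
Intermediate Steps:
$J{\left(k \right)} = 13 + k$
$- \frac{692401}{-170957 - J{\left(279 \right)}} = - \frac{692401}{-170957 - \left(13 + 279\right)} = - \frac{692401}{-170957 - 292} = - \frac{692401}{-171249} = \left(-692401\right) \left(- \frac{1}{171249}\right) = \frac{692401}{171249}$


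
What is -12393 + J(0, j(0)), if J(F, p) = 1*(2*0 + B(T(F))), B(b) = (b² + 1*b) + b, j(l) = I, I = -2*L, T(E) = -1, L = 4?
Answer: -12394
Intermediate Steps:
I = -8 (I = -2*4 = -8)
j(l) = -8
B(b) = b² + 2*b (B(b) = (b² + b) + b = (b + b²) + b = b² + 2*b)
J(F, p) = -1 (J(F, p) = 1*(2*0 - (2 - 1)) = 1*(0 - 1*1) = 1*(0 - 1) = 1*(-1) = -1)
-12393 + J(0, j(0)) = -12393 - 1 = -12394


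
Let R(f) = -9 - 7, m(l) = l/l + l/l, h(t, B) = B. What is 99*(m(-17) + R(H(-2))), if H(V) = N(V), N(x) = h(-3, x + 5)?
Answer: -1386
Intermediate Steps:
m(l) = 2 (m(l) = 1 + 1 = 2)
N(x) = 5 + x (N(x) = x + 5 = 5 + x)
H(V) = 5 + V
R(f) = -16
99*(m(-17) + R(H(-2))) = 99*(2 - 16) = 99*(-14) = -1386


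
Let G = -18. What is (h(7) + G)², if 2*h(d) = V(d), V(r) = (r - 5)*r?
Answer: 121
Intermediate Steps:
V(r) = r*(-5 + r) (V(r) = (-5 + r)*r = r*(-5 + r))
h(d) = d*(-5 + d)/2 (h(d) = (d*(-5 + d))/2 = d*(-5 + d)/2)
(h(7) + G)² = ((½)*7*(-5 + 7) - 18)² = ((½)*7*2 - 18)² = (7 - 18)² = (-11)² = 121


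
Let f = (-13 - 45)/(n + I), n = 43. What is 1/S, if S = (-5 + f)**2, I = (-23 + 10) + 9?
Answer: 1521/64009 ≈ 0.023762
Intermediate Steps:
I = -4 (I = -13 + 9 = -4)
f = -58/39 (f = (-13 - 45)/(43 - 4) = -58/39 ≈ -1.4872)
S = 64009/1521 (S = (-5 - 58/39)**2 = (-253/39)**2 = 64009/1521 ≈ 42.083)
1/S = 1/(64009/1521) = 1521/64009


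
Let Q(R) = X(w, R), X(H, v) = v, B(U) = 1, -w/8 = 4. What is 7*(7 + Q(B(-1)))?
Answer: 56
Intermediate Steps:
w = -32 (w = -8*4 = -32)
Q(R) = R
7*(7 + Q(B(-1))) = 7*(7 + 1) = 7*8 = 56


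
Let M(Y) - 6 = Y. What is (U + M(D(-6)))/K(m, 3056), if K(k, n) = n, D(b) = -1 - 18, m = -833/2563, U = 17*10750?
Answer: 182737/3056 ≈ 59.796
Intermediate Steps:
U = 182750
m = -833/2563 (m = -833*1/2563 = -833/2563 ≈ -0.32501)
D(b) = -19
M(Y) = 6 + Y
(U + M(D(-6)))/K(m, 3056) = (182750 + (6 - 19))/3056 = (182750 - 13)*(1/3056) = 182737*(1/3056) = 182737/3056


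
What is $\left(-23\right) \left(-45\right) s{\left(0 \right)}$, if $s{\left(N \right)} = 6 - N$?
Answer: $6210$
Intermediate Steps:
$\left(-23\right) \left(-45\right) s{\left(0 \right)} = \left(-23\right) \left(-45\right) \left(6 - 0\right) = 1035 \left(6 + 0\right) = 1035 \cdot 6 = 6210$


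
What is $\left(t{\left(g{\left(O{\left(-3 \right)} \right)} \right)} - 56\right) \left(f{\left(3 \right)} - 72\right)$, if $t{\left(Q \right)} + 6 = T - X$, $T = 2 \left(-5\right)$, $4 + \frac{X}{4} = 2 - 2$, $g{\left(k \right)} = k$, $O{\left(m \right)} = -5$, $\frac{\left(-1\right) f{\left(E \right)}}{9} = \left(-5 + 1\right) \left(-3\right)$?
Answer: $10080$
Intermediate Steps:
$f{\left(E \right)} = -108$ ($f{\left(E \right)} = - 9 \left(-5 + 1\right) \left(-3\right) = - 9 \left(\left(-4\right) \left(-3\right)\right) = \left(-9\right) 12 = -108$)
$X = -16$ ($X = -16 + 4 \left(2 - 2\right) = -16 + 4 \cdot 0 = -16 + 0 = -16$)
$T = -10$
$t{\left(Q \right)} = 0$ ($t{\left(Q \right)} = -6 - -6 = -6 + \left(-10 + 16\right) = -6 + 6 = 0$)
$\left(t{\left(g{\left(O{\left(-3 \right)} \right)} \right)} - 56\right) \left(f{\left(3 \right)} - 72\right) = \left(0 - 56\right) \left(-108 - 72\right) = \left(-56\right) \left(-180\right) = 10080$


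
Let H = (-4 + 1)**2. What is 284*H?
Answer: 2556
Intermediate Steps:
H = 9 (H = (-3)**2 = 9)
284*H = 284*9 = 2556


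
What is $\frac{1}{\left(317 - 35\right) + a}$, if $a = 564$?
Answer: $\frac{1}{846} \approx 0.001182$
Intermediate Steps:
$\frac{1}{\left(317 - 35\right) + a} = \frac{1}{\left(317 - 35\right) + 564} = \frac{1}{282 + 564} = \frac{1}{846}$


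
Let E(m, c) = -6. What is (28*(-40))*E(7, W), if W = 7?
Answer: 6720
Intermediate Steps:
(28*(-40))*E(7, W) = (28*(-40))*(-6) = -1120*(-6) = 6720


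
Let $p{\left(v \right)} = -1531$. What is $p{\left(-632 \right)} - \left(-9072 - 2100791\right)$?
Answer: $2108332$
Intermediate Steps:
$p{\left(-632 \right)} - \left(-9072 - 2100791\right) = -1531 - \left(-9072 - 2100791\right) = -1531 - -2109863 = -1531 + 2109863 = 2108332$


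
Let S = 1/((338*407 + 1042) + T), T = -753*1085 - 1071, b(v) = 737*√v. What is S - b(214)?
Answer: -1/679468 - 737*√214 ≈ -10781.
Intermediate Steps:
T = -818076 (T = -817005 - 1071 = -818076)
S = -1/679468 (S = 1/((338*407 + 1042) - 818076) = 1/((137566 + 1042) - 818076) = 1/(138608 - 818076) = 1/(-679468) = -1/679468 ≈ -1.4717e-6)
S - b(214) = -1/679468 - 737*√214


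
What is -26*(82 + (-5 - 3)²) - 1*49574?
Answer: -53370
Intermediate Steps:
-26*(82 + (-5 - 3)²) - 1*49574 = -26*(82 + (-8)²) - 49574 = -26*(82 + 64) - 49574 = -26*146 - 49574 = -3796 - 49574 = -53370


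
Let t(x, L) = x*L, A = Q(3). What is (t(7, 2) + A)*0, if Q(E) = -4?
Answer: 0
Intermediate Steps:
A = -4
t(x, L) = L*x
(t(7, 2) + A)*0 = (2*7 - 4)*0 = (14 - 4)*0 = 10*0 = 0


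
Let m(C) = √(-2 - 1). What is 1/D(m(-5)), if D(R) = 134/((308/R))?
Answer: -154*I*√3/201 ≈ -1.327*I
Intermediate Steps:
m(C) = I*√3 (m(C) = √(-3) = I*√3)
D(R) = 67*R/154 (D(R) = 134*(R/308) = 67*R/154)
1/D(m(-5)) = 1/(67*(I*√3)/154) = 1/(67*I*√3/154) = -154*I*√3/201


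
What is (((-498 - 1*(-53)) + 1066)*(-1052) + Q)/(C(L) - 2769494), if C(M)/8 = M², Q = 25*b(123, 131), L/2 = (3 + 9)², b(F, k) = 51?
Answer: 652017/2105942 ≈ 0.30961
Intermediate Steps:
L = 288 (L = 2*(3 + 9)² = 2*12² = 2*144 = 288)
Q = 1275 (Q = 25*51 = 1275)
C(M) = 8*M²
(((-498 - 1*(-53)) + 1066)*(-1052) + Q)/(C(L) - 2769494) = (((-498 - 1*(-53)) + 1066)*(-1052) + 1275)/(8*288² - 2769494) = (((-498 + 53) + 1066)*(-1052) + 1275)/(8*82944 - 2769494) = ((-445 + 1066)*(-1052) + 1275)/(663552 - 2769494) = (621*(-1052) + 1275)/(-2105942) = (-653292 + 1275)*(-1/2105942) = -652017*(-1/2105942) = 652017/2105942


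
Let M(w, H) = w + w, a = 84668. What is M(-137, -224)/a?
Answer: -137/42334 ≈ -0.0032362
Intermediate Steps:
M(w, H) = 2*w
M(-137, -224)/a = (2*(-137))/84668 = -274*1/84668 = -137/42334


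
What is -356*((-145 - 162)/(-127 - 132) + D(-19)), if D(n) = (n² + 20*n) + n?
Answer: 3394460/259 ≈ 13106.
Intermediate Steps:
D(n) = n² + 21*n
-356*((-145 - 162)/(-127 - 132) + D(-19)) = -356*((-145 - 162)/(-127 - 132) - 19*(21 - 19)) = -356*(-307/(-259) - 19*2) = -356*(-307*(-1/259) - 38) = -356*(307/259 - 38) = -356*(-9535/259) = 3394460/259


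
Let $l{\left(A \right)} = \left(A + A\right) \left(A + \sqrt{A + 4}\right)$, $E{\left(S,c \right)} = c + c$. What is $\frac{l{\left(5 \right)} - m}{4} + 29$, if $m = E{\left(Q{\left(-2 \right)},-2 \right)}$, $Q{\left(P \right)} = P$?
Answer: $50$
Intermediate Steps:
$E{\left(S,c \right)} = 2 c$
$l{\left(A \right)} = 2 A \left(A + \sqrt{4 + A}\right)$
$m = -4$ ($m = 2 \left(-2\right) = -4$)
$\frac{l{\left(5 \right)} - m}{4} + 29 = \frac{2 \cdot 5 \left(5 + \sqrt{4 + 5}\right) - -4}{4} + 29 = \left(2 \cdot 5 \left(5 + \sqrt{9}\right) + 4\right) \frac{1}{4} + 29 = \left(2 \cdot 5 \left(5 + 3\right) + 4\right) \frac{1}{4} + 29 = \left(2 \cdot 5 \cdot 8 + 4\right) \frac{1}{4} + 29 = \left(80 + 4\right) \frac{1}{4} + 29 = 84 \cdot \frac{1}{4} + 29 = 21 + 29 = 50$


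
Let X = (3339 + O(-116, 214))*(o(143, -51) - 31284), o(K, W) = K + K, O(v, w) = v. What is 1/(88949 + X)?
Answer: -1/99817605 ≈ -1.0018e-8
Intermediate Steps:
o(K, W) = 2*K
X = -99906554 (X = (3339 - 116)*(2*143 - 31284) = 3223*(286 - 31284) = 3223*(-30998) = -99906554)
1/(88949 + X) = 1/(88949 - 99906554) = 1/(-99817605) = -1/99817605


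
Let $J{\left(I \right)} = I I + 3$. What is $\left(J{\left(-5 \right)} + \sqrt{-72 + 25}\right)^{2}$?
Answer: $\left(28 + i \sqrt{47}\right)^{2} \approx 737.0 + 383.92 i$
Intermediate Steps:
$J{\left(I \right)} = 3 + I^{2}$ ($J{\left(I \right)} = I^{2} + 3 = 3 + I^{2}$)
$\left(J{\left(-5 \right)} + \sqrt{-72 + 25}\right)^{2} = \left(\left(3 + \left(-5\right)^{2}\right) + \sqrt{-72 + 25}\right)^{2} = \left(\left(3 + 25\right) + \sqrt{-47}\right)^{2} = \left(28 + i \sqrt{47}\right)^{2}$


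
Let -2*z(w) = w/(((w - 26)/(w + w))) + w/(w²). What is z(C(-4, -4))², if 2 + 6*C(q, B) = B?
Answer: 841/2916 ≈ 0.28841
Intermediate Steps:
C(q, B) = -⅓ + B/6
z(w) = -1/(2*w) - w²/(-26 + w) (z(w) = -(w/(((w - 26)/(w + w))) + w/(w²))/2 = -(w/(((-26 + w)/((2*w)))) + w/w²)/2 = -(w/(((-26 + w)*(1/(2*w)))) + 1/w)/2 = -(w/(((-26 + w)/(2*w))) + 1/w)/2 = -(w*(2*w/(-26 + w)) + 1/w)/2 = -(2*w²/(-26 + w) + 1/w)/2 = -(1/w + 2*w²/(-26 + w))/2 = -1/(2*w) - w²/(-26 + w))
z(C(-4, -4))² = ((13 - (-⅓ + (⅙)*(-4))³ - (-⅓ + (⅙)*(-4))/2)/((-⅓ + (⅙)*(-4))*(-26 + (-⅓ + (⅙)*(-4)))))² = ((13 - (-⅓ - ⅔)³ - (-⅓ - ⅔)/2)/((-⅓ - ⅔)*(-26 + (-⅓ - ⅔))))² = ((13 - 1*(-1)³ - ½*(-1))/((-1)*(-26 - 1)))² = (-1*(13 - 1*(-1) + ½)/(-27))² = (-1*(-1/27)*(13 + 1 + ½))² = (-1*(-1/27)*29/2)² = (29/54)² = 841/2916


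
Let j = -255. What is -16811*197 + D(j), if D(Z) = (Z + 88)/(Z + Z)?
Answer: -1689001003/510 ≈ -3.3118e+6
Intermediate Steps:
D(Z) = (88 + Z)/(2*Z) (D(Z) = (88 + Z)/((2*Z)) = (88 + Z)*(1/(2*Z)) = (88 + Z)/(2*Z))
-16811*197 + D(j) = -16811*197 + (½)*(88 - 255)/(-255) = -3311767 + (½)*(-1/255)*(-167) = -3311767 + 167/510 = -1689001003/510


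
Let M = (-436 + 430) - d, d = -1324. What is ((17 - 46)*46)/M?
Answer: -667/659 ≈ -1.0121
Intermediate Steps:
M = 1318 (M = (-436 + 430) - 1*(-1324) = -6 + 1324 = 1318)
((17 - 46)*46)/M = ((17 - 46)*46)/1318 = -29*46*(1/1318) = -1334*1/1318 = -667/659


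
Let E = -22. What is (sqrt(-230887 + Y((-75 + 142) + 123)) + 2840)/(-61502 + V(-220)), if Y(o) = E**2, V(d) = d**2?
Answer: -1420/6551 - I*sqrt(230403)/13102 ≈ -0.21676 - 0.036636*I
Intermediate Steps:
Y(o) = 484 (Y(o) = (-22)**2 = 484)
(sqrt(-230887 + Y((-75 + 142) + 123)) + 2840)/(-61502 + V(-220)) = (sqrt(-230887 + 484) + 2840)/(-61502 + (-220)**2) = (sqrt(-230403) + 2840)/(-61502 + 48400) = (I*sqrt(230403) + 2840)/(-13102) = (2840 + I*sqrt(230403))*(-1/13102) = -1420/6551 - I*sqrt(230403)/13102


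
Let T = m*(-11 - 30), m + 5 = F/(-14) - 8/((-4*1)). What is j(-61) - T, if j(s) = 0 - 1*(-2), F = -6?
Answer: -724/7 ≈ -103.43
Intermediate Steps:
j(s) = 2 (j(s) = 0 + 2 = 2)
m = -18/7 (m = -5 + (-6/(-14) - 8/((-4*1))) = -5 + (-6*(-1/14) - 8/(-4)) = -5 + (3/7 - 8*(-1/4)) = -5 + (3/7 + 2) = -5 + 17/7 = -18/7 ≈ -2.5714)
T = 738/7 (T = -18*(-11 - 30)/7 = -18/7*(-41) = 738/7 ≈ 105.43)
j(-61) - T = 2 - 1*738/7 = 2 - 738/7 = -724/7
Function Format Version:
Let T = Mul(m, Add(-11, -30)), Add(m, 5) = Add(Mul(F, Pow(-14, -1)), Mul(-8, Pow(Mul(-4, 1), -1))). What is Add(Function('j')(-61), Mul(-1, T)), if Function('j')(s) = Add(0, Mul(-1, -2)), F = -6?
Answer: Rational(-724, 7) ≈ -103.43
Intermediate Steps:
Function('j')(s) = 2 (Function('j')(s) = Add(0, 2) = 2)
m = Rational(-18, 7) (m = Add(-5, Add(Mul(-6, Pow(-14, -1)), Mul(-8, Pow(Mul(-4, 1), -1)))) = Add(-5, Add(Mul(-6, Rational(-1, 14)), Mul(-8, Pow(-4, -1)))) = Add(-5, Add(Rational(3, 7), Mul(-8, Rational(-1, 4)))) = Add(-5, Add(Rational(3, 7), 2)) = Add(-5, Rational(17, 7)) = Rational(-18, 7) ≈ -2.5714)
T = Rational(738, 7) (T = Mul(Rational(-18, 7), Add(-11, -30)) = Mul(Rational(-18, 7), -41) = Rational(738, 7) ≈ 105.43)
Add(Function('j')(-61), Mul(-1, T)) = Add(2, Mul(-1, Rational(738, 7))) = Add(2, Rational(-738, 7)) = Rational(-724, 7)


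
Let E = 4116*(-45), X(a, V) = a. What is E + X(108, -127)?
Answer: -185112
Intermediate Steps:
E = -185220
E + X(108, -127) = -185220 + 108 = -185112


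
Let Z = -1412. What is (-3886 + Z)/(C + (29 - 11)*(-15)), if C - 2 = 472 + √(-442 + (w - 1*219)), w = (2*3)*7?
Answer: -1080792/42235 + 5298*I*√619/42235 ≈ -25.59 + 3.1209*I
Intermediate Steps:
w = 42 (w = 6*7 = 42)
C = 474 + I*√619 (C = 2 + (472 + √(-442 + (42 - 1*219))) = 2 + (472 + √(-442 + (42 - 219))) = 2 + (472 + √(-442 - 177)) = 2 + (472 + √(-619)) = 2 + (472 + I*√619) = 474 + I*√619 ≈ 474.0 + 24.88*I)
(-3886 + Z)/(C + (29 - 11)*(-15)) = (-3886 - 1412)/((474 + I*√619) + (29 - 11)*(-15)) = -5298/((474 + I*√619) + 18*(-15)) = -5298/((474 + I*√619) - 270) = -5298/(204 + I*√619)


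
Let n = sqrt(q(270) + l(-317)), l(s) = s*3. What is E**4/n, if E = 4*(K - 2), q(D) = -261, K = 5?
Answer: -3456*I*sqrt(303)/101 ≈ -595.63*I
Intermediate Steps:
l(s) = 3*s
E = 12 (E = 4*(5 - 2) = 4*3 = 12)
n = 2*I*sqrt(303) (n = sqrt(-261 + 3*(-317)) = sqrt(-261 - 951) = sqrt(-1212) = 2*I*sqrt(303) ≈ 34.814*I)
E**4/n = 12**4/((2*I*sqrt(303))) = 20736*(-I*sqrt(303)/606) = -3456*I*sqrt(303)/101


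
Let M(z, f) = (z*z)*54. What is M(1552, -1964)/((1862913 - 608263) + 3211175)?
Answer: 130070016/4465825 ≈ 29.126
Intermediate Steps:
M(z, f) = 54*z**2 (M(z, f) = z**2*54 = 54*z**2)
M(1552, -1964)/((1862913 - 608263) + 3211175) = (54*1552**2)/((1862913 - 608263) + 3211175) = (54*2408704)/(1254650 + 3211175) = 130070016/4465825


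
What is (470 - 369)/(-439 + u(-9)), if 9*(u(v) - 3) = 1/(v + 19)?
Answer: -9090/39239 ≈ -0.23166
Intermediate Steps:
u(v) = 3 + 1/(9*(19 + v)) (u(v) = 3 + 1/(9*(v + 19)) = 3 + 1/(9*(19 + v)))
(470 - 369)/(-439 + u(-9)) = (470 - 369)/(-439 + (514 + 27*(-9))/(9*(19 - 9))) = 101/(-439 + (1/9)*(514 - 243)/10) = 101/(-439 + (1/9)*(1/10)*271) = 101/(-439 + 271/90) = 101/(-39239/90) = 101*(-90/39239) = -9090/39239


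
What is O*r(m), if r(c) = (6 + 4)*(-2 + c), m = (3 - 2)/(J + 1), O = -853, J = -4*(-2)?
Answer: 145010/9 ≈ 16112.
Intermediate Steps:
J = 8
m = ⅑ (m = (3 - 2)/(8 + 1) = 1/9 = 1*(⅑) = ⅑ ≈ 0.11111)
r(c) = -20 + 10*c (r(c) = 10*(-2 + c) = -20 + 10*c)
O*r(m) = -853*(-20 + 10*(⅑)) = -853*(-20 + 10/9) = -853*(-170/9) = 145010/9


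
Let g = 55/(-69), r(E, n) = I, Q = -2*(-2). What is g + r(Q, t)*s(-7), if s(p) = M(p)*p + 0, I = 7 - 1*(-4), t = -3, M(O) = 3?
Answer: -15994/69 ≈ -231.80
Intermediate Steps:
Q = 4
I = 11 (I = 7 + 4 = 11)
r(E, n) = 11
s(p) = 3*p (s(p) = 3*p + 0 = 3*p)
g = -55/69 (g = 55*(-1/69) = -55/69 ≈ -0.79710)
g + r(Q, t)*s(-7) = -55/69 + 11*(3*(-7)) = -55/69 + 11*(-21) = -55/69 - 231 = -15994/69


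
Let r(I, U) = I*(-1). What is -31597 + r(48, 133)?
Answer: -31645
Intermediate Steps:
r(I, U) = -I
-31597 + r(48, 133) = -31597 - 1*48 = -31597 - 48 = -31645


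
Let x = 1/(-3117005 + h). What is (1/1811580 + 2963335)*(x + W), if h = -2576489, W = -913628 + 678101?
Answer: -7198762332494974443004039/10314219860520 ≈ -6.9795e+11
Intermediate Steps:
W = -235527
x = -1/5693494 (x = 1/(-3117005 - 2576489) = 1/(-5693494) = -1/5693494 ≈ -1.7564e-7)
(1/1811580 + 2963335)*(x + W) = (1/1811580 + 2963335)*(-1/5693494 - 235527) = (1/1811580 + 2963335)*(-1340971561339/5693494) = (5368318419301/1811580)*(-1340971561339/5693494) = -7198762332494974443004039/10314219860520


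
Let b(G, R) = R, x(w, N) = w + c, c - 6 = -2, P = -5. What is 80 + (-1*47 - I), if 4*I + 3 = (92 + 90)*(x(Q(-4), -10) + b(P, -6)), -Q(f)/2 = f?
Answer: -957/4 ≈ -239.25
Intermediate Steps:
c = 4 (c = 6 - 2 = 4)
Q(f) = -2*f
x(w, N) = 4 + w (x(w, N) = w + 4 = 4 + w)
I = 1089/4 (I = -¾ + ((92 + 90)*((4 - 2*(-4)) - 6))/4 = -¾ + (182*((4 + 8) - 6))/4 = -¾ + (182*(12 - 6))/4 = -¾ + (182*6)/4 = -¾ + (¼)*1092 = -¾ + 273 = 1089/4 ≈ 272.25)
80 + (-1*47 - I) = 80 + (-1*47 - 1*1089/4) = 80 + (-47 - 1089/4) = 80 - 1277/4 = -957/4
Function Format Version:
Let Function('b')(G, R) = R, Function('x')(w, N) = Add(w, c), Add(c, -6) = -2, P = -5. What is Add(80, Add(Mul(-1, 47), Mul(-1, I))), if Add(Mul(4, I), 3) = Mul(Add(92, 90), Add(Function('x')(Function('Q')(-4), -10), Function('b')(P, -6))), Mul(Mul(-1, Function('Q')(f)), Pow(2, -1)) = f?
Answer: Rational(-957, 4) ≈ -239.25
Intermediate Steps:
c = 4 (c = Add(6, -2) = 4)
Function('Q')(f) = Mul(-2, f)
Function('x')(w, N) = Add(4, w) (Function('x')(w, N) = Add(w, 4) = Add(4, w))
I = Rational(1089, 4) (I = Add(Rational(-3, 4), Mul(Rational(1, 4), Mul(Add(92, 90), Add(Add(4, Mul(-2, -4)), -6)))) = Add(Rational(-3, 4), Mul(Rational(1, 4), Mul(182, Add(Add(4, 8), -6)))) = Add(Rational(-3, 4), Mul(Rational(1, 4), Mul(182, Add(12, -6)))) = Add(Rational(-3, 4), Mul(Rational(1, 4), Mul(182, 6))) = Add(Rational(-3, 4), Mul(Rational(1, 4), 1092)) = Add(Rational(-3, 4), 273) = Rational(1089, 4) ≈ 272.25)
Add(80, Add(Mul(-1, 47), Mul(-1, I))) = Add(80, Add(Mul(-1, 47), Mul(-1, Rational(1089, 4)))) = Add(80, Add(-47, Rational(-1089, 4))) = Add(80, Rational(-1277, 4)) = Rational(-957, 4)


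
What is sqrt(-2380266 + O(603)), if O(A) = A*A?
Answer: 9*I*sqrt(24897) ≈ 1420.1*I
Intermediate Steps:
O(A) = A**2
sqrt(-2380266 + O(603)) = sqrt(-2380266 + 603**2) = sqrt(-2380266 + 363609) = sqrt(-2016657) = 9*I*sqrt(24897)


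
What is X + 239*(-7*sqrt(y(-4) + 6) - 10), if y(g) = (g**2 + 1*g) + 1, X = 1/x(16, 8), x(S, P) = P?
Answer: -19119/8 - 1673*sqrt(19) ≈ -9682.3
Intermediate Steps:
X = 1/8 ≈ 0.12500
y(g) = 1 + g + g**2 (y(g) = (g**2 + g) + 1 = (g + g**2) + 1 = 1 + g + g**2)
X + 239*(-7*sqrt(y(-4) + 6) - 10) = 1/8 + 239*(-7*sqrt((1 - 4 + (-4)**2) + 6) - 10) = 1/8 + 239*(-7*sqrt((1 - 4 + 16) + 6) - 10) = 1/8 + 239*(-7*sqrt(13 + 6) - 10) = 1/8 + 239*(-7*sqrt(19) - 10) = 1/8 + 239*(-10 - 7*sqrt(19)) = 1/8 + (-2390 - 1673*sqrt(19)) = -19119/8 - 1673*sqrt(19)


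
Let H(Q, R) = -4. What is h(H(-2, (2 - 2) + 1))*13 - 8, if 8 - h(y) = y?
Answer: 148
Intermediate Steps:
h(y) = 8 - y
h(H(-2, (2 - 2) + 1))*13 - 8 = (8 - 1*(-4))*13 - 8 = (8 + 4)*13 - 8 = 12*13 - 8 = 156 - 8 = 148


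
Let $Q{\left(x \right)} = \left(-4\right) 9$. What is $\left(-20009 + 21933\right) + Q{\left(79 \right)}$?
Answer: $1888$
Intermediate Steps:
$Q{\left(x \right)} = -36$
$\left(-20009 + 21933\right) + Q{\left(79 \right)} = \left(-20009 + 21933\right) - 36 = 1924 - 36 = 1888$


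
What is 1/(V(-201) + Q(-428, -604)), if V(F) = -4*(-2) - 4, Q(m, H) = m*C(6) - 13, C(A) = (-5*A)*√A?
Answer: 1/109910391 + 4280*√6/329731173 ≈ 3.1804e-5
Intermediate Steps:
C(A) = -5*A^(3/2)
Q(m, H) = -13 - 30*m*√6 (Q(m, H) = m*(-30*√6) - 13 = -30*m*√6 - 13 = -13 - 30*m*√6)
V(F) = 4 (V(F) = 8 - 4 = 4)
1/(V(-201) + Q(-428, -604)) = 1/(4 + (-13 - 30*(-428)*√6)) = 1/(4 + (-13 + 12840*√6)) = 1/(-9 + 12840*√6)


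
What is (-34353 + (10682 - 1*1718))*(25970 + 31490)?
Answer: -1458851940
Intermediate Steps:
(-34353 + (10682 - 1*1718))*(25970 + 31490) = (-34353 + (10682 - 1718))*57460 = (-34353 + 8964)*57460 = -25389*57460 = -1458851940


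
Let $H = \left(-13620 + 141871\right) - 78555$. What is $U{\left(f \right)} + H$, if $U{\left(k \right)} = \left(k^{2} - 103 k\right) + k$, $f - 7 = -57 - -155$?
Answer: $50011$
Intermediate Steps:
$H = 49696$ ($H = 128251 - 78555 = 49696$)
$f = 105$ ($f = 7 - -98 = 7 + \left(-57 + 155\right) = 7 + 98 = 105$)
$U{\left(k \right)} = k^{2} - 102 k$
$U{\left(f \right)} + H = 105 \left(-102 + 105\right) + 49696 = 105 \cdot 3 + 49696 = 315 + 49696 = 50011$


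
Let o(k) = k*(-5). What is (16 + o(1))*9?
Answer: 99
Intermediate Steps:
o(k) = -5*k
(16 + o(1))*9 = (16 - 5*1)*9 = (16 - 5)*9 = 11*9 = 99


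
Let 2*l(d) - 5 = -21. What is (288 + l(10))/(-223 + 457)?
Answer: 140/117 ≈ 1.1966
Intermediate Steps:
l(d) = -8 (l(d) = 5/2 + (½)*(-21) = 5/2 - 21/2 = -8)
(288 + l(10))/(-223 + 457) = (288 - 8)/(-223 + 457) = 280/234 = (1/234)*280 = 140/117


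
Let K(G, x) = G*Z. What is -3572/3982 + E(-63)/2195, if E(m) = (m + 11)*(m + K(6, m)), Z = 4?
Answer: 117478/4370245 ≈ 0.026881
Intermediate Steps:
K(G, x) = 4*G (K(G, x) = G*4 = 4*G)
E(m) = (11 + m)*(24 + m) (E(m) = (m + 11)*(m + 4*6) = (11 + m)*(m + 24) = (11 + m)*(24 + m))
-3572/3982 + E(-63)/2195 = -3572/3982 + (264 + (-63)² + 35*(-63))/2195 = -3572*1/3982 + (264 + 3969 - 2205)*(1/2195) = -1786/1991 + 2028*(1/2195) = -1786/1991 + 2028/2195 = 117478/4370245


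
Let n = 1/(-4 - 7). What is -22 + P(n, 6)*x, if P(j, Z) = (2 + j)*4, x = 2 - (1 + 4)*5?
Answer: -2174/11 ≈ -197.64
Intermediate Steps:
n = -1/11 (n = 1/(-11) = -1/11 ≈ -0.090909)
x = -23 (x = 2 - 1*5*5 = 2 - 5*5 = 2 - 25 = -23)
P(j, Z) = 8 + 4*j
-22 + P(n, 6)*x = -22 + (8 + 4*(-1/11))*(-23) = -22 + (8 - 4/11)*(-23) = -22 + (84/11)*(-23) = -22 - 1932/11 = -2174/11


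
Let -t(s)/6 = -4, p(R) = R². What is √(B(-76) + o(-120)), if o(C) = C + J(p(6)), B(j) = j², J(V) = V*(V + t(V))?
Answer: 2*√1954 ≈ 88.408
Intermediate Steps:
t(s) = 24 (t(s) = -6*(-4) = 24)
J(V) = V*(24 + V) (J(V) = V*(V + 24) = V*(24 + V))
o(C) = 2160 + C (o(C) = C + 6²*(24 + 6²) = C + 36*(24 + 36) = C + 36*60 = C + 2160 = 2160 + C)
√(B(-76) + o(-120)) = √((-76)² + (2160 - 120)) = √(5776 + 2040) = √7816 = 2*√1954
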